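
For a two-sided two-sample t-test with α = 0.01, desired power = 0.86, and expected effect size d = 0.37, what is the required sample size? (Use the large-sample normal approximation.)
n = 196 per group

Sample size formula (two-sample t-test, normal approximation):
n = 2 · ((z_{α/2} + z_β) / d)²

z_{α/2} = 2.576 (for α = 0.01, two-sided)
z_β = 1.080 (for power = 0.86)
d = 0.37

n = 2 · ((2.576 + 1.080) / 0.37)²
n = 2 · (9.881)²
n ≈ 195.27
Round up to the next whole number: n = 196 per group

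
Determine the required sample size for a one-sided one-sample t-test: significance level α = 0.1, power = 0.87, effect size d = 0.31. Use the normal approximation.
n = 61

Sample size formula (one-sample t-test, normal approximation):
n = ((z_α + z_β) / d)²

z_α = 1.282 (for α = 0.1, one-sided)
z_β = 1.126 (for power = 0.87)
d = 0.31

n = ((1.282 + 1.126) / 0.31)²
n = (7.768)²
n ≈ 60.34
Round up to the next whole number: n = 61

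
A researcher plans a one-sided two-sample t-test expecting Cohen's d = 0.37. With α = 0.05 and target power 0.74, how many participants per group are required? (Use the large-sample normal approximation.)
n = 77 per group

Sample size formula (two-sample t-test, normal approximation):
n = 2 · ((z_α + z_β) / d)²

z_α = 1.645 (for α = 0.05, one-sided)
z_β = 0.643 (for power = 0.74)
d = 0.37

n = 2 · ((1.645 + 0.643) / 0.37)²
n = 2 · (6.184)²
n ≈ 76.48
Round up to the next whole number: n = 77 per group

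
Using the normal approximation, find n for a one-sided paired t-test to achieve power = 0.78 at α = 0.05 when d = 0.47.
n = 27 pairs

Sample size formula (paired t-test, normal approximation):
n = ((z_α + z_β) / d)²

z_α = 1.645 (for α = 0.05, one-sided)
z_β = 0.772 (for power = 0.78)
d = 0.47

n = ((1.645 + 0.772) / 0.47)²
n = (5.143)²
n ≈ 26.45
Round up to the next whole number: n = 27 pairs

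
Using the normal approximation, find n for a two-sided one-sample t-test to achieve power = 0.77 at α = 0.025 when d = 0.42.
n = 51

Sample size formula (one-sample t-test, normal approximation):
n = ((z_{α/2} + z_β) / d)²

z_{α/2} = 2.241 (for α = 0.025, two-sided)
z_β = 0.739 (for power = 0.77)
d = 0.42

n = ((2.241 + 0.739) / 0.42)²
n = (7.095)²
n ≈ 50.34
Round up to the next whole number: n = 51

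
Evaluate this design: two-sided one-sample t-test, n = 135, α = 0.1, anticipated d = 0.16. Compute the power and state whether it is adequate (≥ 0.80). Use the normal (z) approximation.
Power ≈ 0.58; the study is underpowered (power < 0.80)

Power calculation (one-sample t-test, normal approximation):
z_β = d · √n - z_{α/2}
z_β = 0.16 · √135 - 1.645
z_β = 0.16 · 11.619 - 1.645
z_β = 0.214

Power = Φ(z_β) = Φ(0.214) ≈ 0.585

Effect size d = 0.16 is very small by Cohen's convention (0.2/0.5/0.8).

Threshold: power ≥ 0.80 is conventionally adequate.
Power ≈ 0.58 → the study is underpowered (power < 0.80).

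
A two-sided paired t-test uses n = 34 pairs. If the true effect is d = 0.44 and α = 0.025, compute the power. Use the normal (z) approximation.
Power ≈ 0.63

Power calculation (paired t-test, normal approximation):
z_β = d · √n - z_{α/2}
z_β = 0.44 · √34 - 2.241
z_β = 0.44 · 5.831 - 2.241
z_β = 0.324

Power = Φ(z_β) = Φ(0.324) ≈ 0.627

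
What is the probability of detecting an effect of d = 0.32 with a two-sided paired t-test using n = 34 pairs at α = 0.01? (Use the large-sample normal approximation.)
Power ≈ 0.24

Power calculation (paired t-test, normal approximation):
z_β = d · √n - z_{α/2}
z_β = 0.32 · √34 - 2.576
z_β = 0.32 · 5.831 - 2.576
z_β = -0.710

Power = Φ(z_β) = Φ(-0.710) ≈ 0.239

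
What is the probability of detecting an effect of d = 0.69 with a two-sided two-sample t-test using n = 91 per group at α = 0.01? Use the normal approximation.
Power ≈ 0.98

Power calculation (two-sample t-test, normal approximation):
z_β = d · √(n/2) - z_{α/2}
z_β = 0.69 · √(91/2) - 2.576
z_β = 0.69 · 6.745 - 2.576
z_β = 2.078

Power = Φ(z_β) = Φ(2.078) ≈ 0.981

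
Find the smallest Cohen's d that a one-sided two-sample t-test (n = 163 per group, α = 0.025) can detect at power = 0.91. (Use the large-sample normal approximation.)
d ≈ 0.37

Minimum detectable effect (two-sample t-test, normal approximation):
d = (z_α + z_β) / √(n/2)
d = (1.960 + 1.341) / √(163/2)
d = 3.301 / 9.028
d ≈ 0.37

By Cohen's convention (0.2 small / 0.5 medium / 0.8 large): small effect.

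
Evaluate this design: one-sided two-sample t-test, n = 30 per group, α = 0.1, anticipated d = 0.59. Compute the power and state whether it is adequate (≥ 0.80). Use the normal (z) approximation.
Power ≈ 0.84; the study is adequately powered (power ≥ 0.80)

Power calculation (two-sample t-test, normal approximation):
z_β = d · √(n/2) - z_α
z_β = 0.59 · √(30/2) - 1.282
z_β = 0.59 · 3.873 - 1.282
z_β = 1.004

Power = Φ(z_β) = Φ(1.004) ≈ 0.842

Effect size d = 0.59 is medium by Cohen's convention (0.2/0.5/0.8).

Threshold: power ≥ 0.80 is conventionally adequate.
Power ≈ 0.84 → the study is adequately powered (power ≥ 0.80).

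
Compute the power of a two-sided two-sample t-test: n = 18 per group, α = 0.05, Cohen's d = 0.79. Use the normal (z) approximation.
Power ≈ 0.66

Power calculation (two-sample t-test, normal approximation):
z_β = d · √(n/2) - z_{α/2}
z_β = 0.79 · √(18/2) - 1.960
z_β = 0.79 · 3.000 - 1.960
z_β = 0.410

Power = Φ(z_β) = Φ(0.410) ≈ 0.659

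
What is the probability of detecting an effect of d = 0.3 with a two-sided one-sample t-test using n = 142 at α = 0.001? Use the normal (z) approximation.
Power ≈ 0.61

Power calculation (one-sample t-test, normal approximation):
z_β = d · √n - z_{α/2}
z_β = 0.3 · √142 - 3.291
z_β = 0.3 · 11.916 - 3.291
z_β = 0.284

Power = Φ(z_β) = Φ(0.284) ≈ 0.612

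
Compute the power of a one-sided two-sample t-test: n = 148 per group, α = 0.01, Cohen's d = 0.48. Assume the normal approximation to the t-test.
Power ≈ 0.96

Power calculation (two-sample t-test, normal approximation):
z_β = d · √(n/2) - z_α
z_β = 0.48 · √(148/2) - 2.326
z_β = 0.48 · 8.602 - 2.326
z_β = 1.803

Power = Φ(z_β) = Φ(1.803) ≈ 0.964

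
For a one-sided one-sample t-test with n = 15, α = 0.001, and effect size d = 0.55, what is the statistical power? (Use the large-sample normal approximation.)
Power ≈ 0.17

Power calculation (one-sample t-test, normal approximation):
z_β = d · √n - z_α
z_β = 0.55 · √15 - 3.090
z_β = 0.55 · 3.873 - 3.090
z_β = -0.960

Power = Φ(z_β) = Φ(-0.960) ≈ 0.169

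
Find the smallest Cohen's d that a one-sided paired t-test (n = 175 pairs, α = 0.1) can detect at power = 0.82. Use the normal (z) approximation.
d ≈ 0.17

Minimum detectable effect (paired t-test, normal approximation):
d = (z_α + z_β) / √n
d = (1.282 + 0.915) / √175
d = 2.197 / 13.229
d ≈ 0.17

By Cohen's convention (0.2 small / 0.5 medium / 0.8 large): very small effect.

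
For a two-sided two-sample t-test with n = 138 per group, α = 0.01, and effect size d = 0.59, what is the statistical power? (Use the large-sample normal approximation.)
Power ≈ 0.99

Power calculation (two-sample t-test, normal approximation):
z_β = d · √(n/2) - z_{α/2}
z_β = 0.59 · √(138/2) - 2.576
z_β = 0.59 · 8.307 - 2.576
z_β = 2.325

Power = Φ(z_β) = Φ(2.325) ≈ 0.990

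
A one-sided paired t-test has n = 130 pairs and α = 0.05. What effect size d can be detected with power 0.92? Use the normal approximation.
d ≈ 0.27

Minimum detectable effect (paired t-test, normal approximation):
d = (z_α + z_β) / √n
d = (1.645 + 1.405) / √130
d = 3.050 / 11.402
d ≈ 0.27

By Cohen's convention (0.2 small / 0.5 medium / 0.8 large): small effect.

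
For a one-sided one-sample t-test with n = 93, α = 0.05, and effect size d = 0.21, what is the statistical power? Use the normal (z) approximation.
Power ≈ 0.65

Power calculation (one-sample t-test, normal approximation):
z_β = d · √n - z_α
z_β = 0.21 · √93 - 1.645
z_β = 0.21 · 9.644 - 1.645
z_β = 0.380

Power = Φ(z_β) = Φ(0.380) ≈ 0.648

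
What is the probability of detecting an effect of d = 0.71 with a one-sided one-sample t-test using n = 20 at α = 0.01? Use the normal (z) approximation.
Power ≈ 0.80

Power calculation (one-sample t-test, normal approximation):
z_β = d · √n - z_α
z_β = 0.71 · √20 - 2.326
z_β = 0.71 · 4.472 - 2.326
z_β = 0.849

Power = Φ(z_β) = Φ(0.849) ≈ 0.802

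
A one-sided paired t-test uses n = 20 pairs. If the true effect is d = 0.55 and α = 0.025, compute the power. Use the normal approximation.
Power ≈ 0.69

Power calculation (paired t-test, normal approximation):
z_β = d · √n - z_α
z_β = 0.55 · √20 - 1.960
z_β = 0.55 · 4.472 - 1.960
z_β = 0.500

Power = Φ(z_β) = Φ(0.500) ≈ 0.691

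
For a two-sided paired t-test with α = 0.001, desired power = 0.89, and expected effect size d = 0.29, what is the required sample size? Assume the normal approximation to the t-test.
n = 243 pairs

Sample size formula (paired t-test, normal approximation):
n = ((z_{α/2} + z_β) / d)²

z_{α/2} = 3.291 (for α = 0.001, two-sided)
z_β = 1.227 (for power = 0.89)
d = 0.29

n = ((3.291 + 1.227) / 0.29)²
n = (15.579)²
n ≈ 242.71
Round up to the next whole number: n = 243 pairs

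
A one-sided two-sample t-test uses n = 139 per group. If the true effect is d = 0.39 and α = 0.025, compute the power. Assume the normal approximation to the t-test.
Power ≈ 0.90

Power calculation (two-sample t-test, normal approximation):
z_β = d · √(n/2) - z_α
z_β = 0.39 · √(139/2) - 1.960
z_β = 0.39 · 8.337 - 1.960
z_β = 1.291

Power = Φ(z_β) = Φ(1.291) ≈ 0.902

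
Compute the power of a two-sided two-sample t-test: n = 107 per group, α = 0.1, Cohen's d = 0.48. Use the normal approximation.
Power ≈ 0.97

Power calculation (two-sample t-test, normal approximation):
z_β = d · √(n/2) - z_{α/2}
z_β = 0.48 · √(107/2) - 1.645
z_β = 0.48 · 7.314 - 1.645
z_β = 1.866

Power = Φ(z_β) = Φ(1.866) ≈ 0.969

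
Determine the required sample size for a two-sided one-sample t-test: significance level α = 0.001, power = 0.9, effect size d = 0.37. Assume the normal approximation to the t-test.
n = 153

Sample size formula (one-sample t-test, normal approximation):
n = ((z_{α/2} + z_β) / d)²

z_{α/2} = 3.291 (for α = 0.001, two-sided)
z_β = 1.282 (for power = 0.9)
d = 0.37

n = ((3.291 + 1.282) / 0.37)²
n = (12.359)²
n ≈ 152.74
Round up to the next whole number: n = 153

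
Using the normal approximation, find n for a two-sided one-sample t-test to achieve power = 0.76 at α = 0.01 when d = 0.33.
n = 99

Sample size formula (one-sample t-test, normal approximation):
n = ((z_{α/2} + z_β) / d)²

z_{α/2} = 2.576 (for α = 0.01, two-sided)
z_β = 0.706 (for power = 0.76)
d = 0.33

n = ((2.576 + 0.706) / 0.33)²
n = (9.945)²
n ≈ 98.90
Round up to the next whole number: n = 99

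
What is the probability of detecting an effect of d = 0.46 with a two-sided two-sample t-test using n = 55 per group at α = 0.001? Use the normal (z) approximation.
Power ≈ 0.19

Power calculation (two-sample t-test, normal approximation):
z_β = d · √(n/2) - z_{α/2}
z_β = 0.46 · √(55/2) - 3.291
z_β = 0.46 · 5.244 - 3.291
z_β = -0.878

Power = Φ(z_β) = Φ(-0.878) ≈ 0.190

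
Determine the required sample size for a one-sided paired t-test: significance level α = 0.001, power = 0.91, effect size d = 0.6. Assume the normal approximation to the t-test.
n = 55 pairs

Sample size formula (paired t-test, normal approximation):
n = ((z_α + z_β) / d)²

z_α = 3.090 (for α = 0.001, one-sided)
z_β = 1.341 (for power = 0.91)
d = 0.6

n = ((3.090 + 1.341) / 0.6)²
n = (7.385)²
n ≈ 54.54
Round up to the next whole number: n = 55 pairs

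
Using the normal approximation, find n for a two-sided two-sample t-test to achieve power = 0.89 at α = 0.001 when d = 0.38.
n = 283 per group

Sample size formula (two-sample t-test, normal approximation):
n = 2 · ((z_{α/2} + z_β) / d)²

z_{α/2} = 3.291 (for α = 0.001, two-sided)
z_β = 1.227 (for power = 0.89)
d = 0.38

n = 2 · ((3.291 + 1.227) / 0.38)²
n = 2 · (11.889)²
n ≈ 282.70
Round up to the next whole number: n = 283 per group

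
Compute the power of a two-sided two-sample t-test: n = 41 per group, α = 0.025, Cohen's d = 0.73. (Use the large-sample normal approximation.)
Power ≈ 0.86

Power calculation (two-sample t-test, normal approximation):
z_β = d · √(n/2) - z_{α/2}
z_β = 0.73 · √(41/2) - 2.241
z_β = 0.73 · 4.528 - 2.241
z_β = 1.064

Power = Φ(z_β) = Φ(1.064) ≈ 0.856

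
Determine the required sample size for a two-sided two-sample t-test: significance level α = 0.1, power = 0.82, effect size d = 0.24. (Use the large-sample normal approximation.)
n = 228 per group

Sample size formula (two-sample t-test, normal approximation):
n = 2 · ((z_{α/2} + z_β) / d)²

z_{α/2} = 1.645 (for α = 0.1, two-sided)
z_β = 0.915 (for power = 0.82)
d = 0.24

n = 2 · ((1.645 + 0.915) / 0.24)²
n = 2 · (10.667)²
n ≈ 227.57
Round up to the next whole number: n = 228 per group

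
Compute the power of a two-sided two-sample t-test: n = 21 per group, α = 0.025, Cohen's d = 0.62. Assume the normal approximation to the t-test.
Power ≈ 0.41

Power calculation (two-sample t-test, normal approximation):
z_β = d · √(n/2) - z_{α/2}
z_β = 0.62 · √(21/2) - 2.241
z_β = 0.62 · 3.240 - 2.241
z_β = -0.232

Power = Φ(z_β) = Φ(-0.232) ≈ 0.408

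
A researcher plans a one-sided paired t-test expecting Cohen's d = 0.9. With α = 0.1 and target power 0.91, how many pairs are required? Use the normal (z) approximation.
n = 9 pairs

Sample size formula (paired t-test, normal approximation):
n = ((z_α + z_β) / d)²

z_α = 1.282 (for α = 0.1, one-sided)
z_β = 1.341 (for power = 0.91)
d = 0.9

n = ((1.282 + 1.341) / 0.9)²
n = (2.914)²
n ≈ 8.49
Round up to the next whole number: n = 9 pairs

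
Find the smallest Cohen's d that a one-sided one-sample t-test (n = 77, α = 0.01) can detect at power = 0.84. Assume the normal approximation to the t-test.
d ≈ 0.38

Minimum detectable effect (one-sample t-test, normal approximation):
d = (z_α + z_β) / √n
d = (2.326 + 0.994) / √77
d = 3.321 / 8.775
d ≈ 0.38

By Cohen's convention (0.2 small / 0.5 medium / 0.8 large): small effect.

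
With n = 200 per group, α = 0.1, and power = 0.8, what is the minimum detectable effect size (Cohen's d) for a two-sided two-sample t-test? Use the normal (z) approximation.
d ≈ 0.25

Minimum detectable effect (two-sample t-test, normal approximation):
d = (z_{α/2} + z_β) / √(n/2)
d = (1.645 + 0.842) / √(200/2)
d = 2.486 / 10.000
d ≈ 0.25

By Cohen's convention (0.2 small / 0.5 medium / 0.8 large): small effect.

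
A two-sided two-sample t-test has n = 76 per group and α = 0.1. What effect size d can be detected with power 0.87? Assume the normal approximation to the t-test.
d ≈ 0.45

Minimum detectable effect (two-sample t-test, normal approximation):
d = (z_{α/2} + z_β) / √(n/2)
d = (1.645 + 1.126) / √(76/2)
d = 2.771 / 6.164
d ≈ 0.45

By Cohen's convention (0.2 small / 0.5 medium / 0.8 large): small effect.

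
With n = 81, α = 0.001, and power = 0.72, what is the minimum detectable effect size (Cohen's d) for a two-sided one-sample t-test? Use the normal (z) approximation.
d ≈ 0.43

Minimum detectable effect (one-sample t-test, normal approximation):
d = (z_{α/2} + z_β) / √n
d = (3.291 + 0.583) / √81
d = 3.873 / 9.000
d ≈ 0.43

By Cohen's convention (0.2 small / 0.5 medium / 0.8 large): small effect.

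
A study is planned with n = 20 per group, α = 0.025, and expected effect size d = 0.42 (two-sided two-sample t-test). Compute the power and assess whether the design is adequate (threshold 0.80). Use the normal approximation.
Power ≈ 0.18; the study is underpowered (power < 0.80)

Power calculation (two-sample t-test, normal approximation):
z_β = d · √(n/2) - z_{α/2}
z_β = 0.42 · √(20/2) - 2.241
z_β = 0.42 · 3.162 - 2.241
z_β = -0.913

Power = Φ(z_β) = Φ(-0.913) ≈ 0.181

Effect size d = 0.42 is small by Cohen's convention (0.2/0.5/0.8).

Threshold: power ≥ 0.80 is conventionally adequate.
Power ≈ 0.18 → the study is underpowered (power < 0.80).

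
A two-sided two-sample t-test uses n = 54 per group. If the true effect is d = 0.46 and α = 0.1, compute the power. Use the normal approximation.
Power ≈ 0.77

Power calculation (two-sample t-test, normal approximation):
z_β = d · √(n/2) - z_{α/2}
z_β = 0.46 · √(54/2) - 1.645
z_β = 0.46 · 5.196 - 1.645
z_β = 0.745

Power = Φ(z_β) = Φ(0.745) ≈ 0.772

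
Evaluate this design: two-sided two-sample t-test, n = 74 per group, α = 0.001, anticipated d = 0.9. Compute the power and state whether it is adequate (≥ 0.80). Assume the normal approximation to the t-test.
Power ≈ 0.99; the study is adequately powered (power ≥ 0.80)

Power calculation (two-sample t-test, normal approximation):
z_β = d · √(n/2) - z_{α/2}
z_β = 0.9 · √(74/2) - 3.291
z_β = 0.9 · 6.083 - 3.291
z_β = 2.184

Power = Φ(z_β) = Φ(2.184) ≈ 0.986

Effect size d = 0.9 is large by Cohen's convention (0.2/0.5/0.8).

Threshold: power ≥ 0.80 is conventionally adequate.
Power ≈ 0.99 → the study is adequately powered (power ≥ 0.80).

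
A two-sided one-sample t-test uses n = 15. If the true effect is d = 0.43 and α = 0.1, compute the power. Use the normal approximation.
Power ≈ 0.51

Power calculation (one-sample t-test, normal approximation):
z_β = d · √n - z_{α/2}
z_β = 0.43 · √15 - 1.645
z_β = 0.43 · 3.873 - 1.645
z_β = 0.021

Power = Φ(z_β) = Φ(0.021) ≈ 0.508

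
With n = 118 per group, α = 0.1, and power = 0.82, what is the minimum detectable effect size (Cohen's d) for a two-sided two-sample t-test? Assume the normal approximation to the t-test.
d ≈ 0.33

Minimum detectable effect (two-sample t-test, normal approximation):
d = (z_{α/2} + z_β) / √(n/2)
d = (1.645 + 0.915) / √(118/2)
d = 2.560 / 7.681
d ≈ 0.33

By Cohen's convention (0.2 small / 0.5 medium / 0.8 large): small effect.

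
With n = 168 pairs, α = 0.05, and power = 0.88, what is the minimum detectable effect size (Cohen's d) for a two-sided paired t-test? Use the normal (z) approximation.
d ≈ 0.24

Minimum detectable effect (paired t-test, normal approximation):
d = (z_{α/2} + z_β) / √n
d = (1.960 + 1.175) / √168
d = 3.135 / 12.961
d ≈ 0.24

By Cohen's convention (0.2 small / 0.5 medium / 0.8 large): small effect.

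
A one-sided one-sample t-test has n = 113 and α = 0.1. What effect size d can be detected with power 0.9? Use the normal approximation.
d ≈ 0.24

Minimum detectable effect (one-sample t-test, normal approximation):
d = (z_α + z_β) / √n
d = (1.282 + 1.282) / √113
d = 2.563 / 10.630
d ≈ 0.24

By Cohen's convention (0.2 small / 0.5 medium / 0.8 large): small effect.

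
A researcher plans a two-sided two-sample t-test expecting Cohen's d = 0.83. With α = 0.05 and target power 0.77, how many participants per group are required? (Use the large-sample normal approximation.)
n = 22 per group

Sample size formula (two-sample t-test, normal approximation):
n = 2 · ((z_{α/2} + z_β) / d)²

z_{α/2} = 1.960 (for α = 0.05, two-sided)
z_β = 0.739 (for power = 0.77)
d = 0.83

n = 2 · ((1.960 + 0.739) / 0.83)²
n = 2 · (3.252)²
n ≈ 21.15
Round up to the next whole number: n = 22 per group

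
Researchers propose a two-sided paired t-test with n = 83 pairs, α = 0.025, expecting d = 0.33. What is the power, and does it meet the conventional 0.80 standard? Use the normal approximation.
Power ≈ 0.78; the study is underpowered (power < 0.80)

Power calculation (paired t-test, normal approximation):
z_β = d · √n - z_{α/2}
z_β = 0.33 · √83 - 2.241
z_β = 0.33 · 9.110 - 2.241
z_β = 0.765

Power = Φ(z_β) = Φ(0.765) ≈ 0.778

Effect size d = 0.33 is small by Cohen's convention (0.2/0.5/0.8).

Threshold: power ≥ 0.80 is conventionally adequate.
Power ≈ 0.78 → the study is underpowered (power < 0.80).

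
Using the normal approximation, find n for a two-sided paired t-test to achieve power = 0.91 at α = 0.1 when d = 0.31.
n = 93 pairs

Sample size formula (paired t-test, normal approximation):
n = ((z_{α/2} + z_β) / d)²

z_{α/2} = 1.645 (for α = 0.1, two-sided)
z_β = 1.341 (for power = 0.91)
d = 0.31

n = ((1.645 + 1.341) / 0.31)²
n = (9.632)²
n ≈ 92.78
Round up to the next whole number: n = 93 pairs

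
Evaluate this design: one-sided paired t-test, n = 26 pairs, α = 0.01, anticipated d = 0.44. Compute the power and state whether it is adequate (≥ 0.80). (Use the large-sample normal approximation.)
Power ≈ 0.47; the study is underpowered (power < 0.80)

Power calculation (paired t-test, normal approximation):
z_β = d · √n - z_α
z_β = 0.44 · √26 - 2.326
z_β = 0.44 · 5.099 - 2.326
z_β = -0.083

Power = Φ(z_β) = Φ(-0.083) ≈ 0.467

Effect size d = 0.44 is small by Cohen's convention (0.2/0.5/0.8).

Threshold: power ≥ 0.80 is conventionally adequate.
Power ≈ 0.47 → the study is underpowered (power < 0.80).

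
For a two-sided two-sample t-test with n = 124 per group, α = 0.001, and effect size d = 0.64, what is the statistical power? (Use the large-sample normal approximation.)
Power ≈ 0.96

Power calculation (two-sample t-test, normal approximation):
z_β = d · √(n/2) - z_{α/2}
z_β = 0.64 · √(124/2) - 3.291
z_β = 0.64 · 7.874 - 3.291
z_β = 1.749

Power = Φ(z_β) = Φ(1.749) ≈ 0.960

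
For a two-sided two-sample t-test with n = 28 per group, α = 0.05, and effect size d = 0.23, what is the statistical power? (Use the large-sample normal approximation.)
Power ≈ 0.14

Power calculation (two-sample t-test, normal approximation):
z_β = d · √(n/2) - z_{α/2}
z_β = 0.23 · √(28/2) - 1.960
z_β = 0.23 · 3.742 - 1.960
z_β = -1.099

Power = Φ(z_β) = Φ(-1.099) ≈ 0.136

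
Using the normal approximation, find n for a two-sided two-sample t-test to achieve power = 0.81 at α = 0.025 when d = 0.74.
n = 36 per group

Sample size formula (two-sample t-test, normal approximation):
n = 2 · ((z_{α/2} + z_β) / d)²

z_{α/2} = 2.241 (for α = 0.025, two-sided)
z_β = 0.878 (for power = 0.81)
d = 0.74

n = 2 · ((2.241 + 0.878) / 0.74)²
n = 2 · (4.215)²
n ≈ 35.53
Round up to the next whole number: n = 36 per group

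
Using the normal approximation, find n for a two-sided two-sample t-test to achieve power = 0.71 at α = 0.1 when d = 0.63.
n = 25 per group

Sample size formula (two-sample t-test, normal approximation):
n = 2 · ((z_{α/2} + z_β) / d)²

z_{α/2} = 1.645 (for α = 0.1, two-sided)
z_β = 0.553 (for power = 0.71)
d = 0.63

n = 2 · ((1.645 + 0.553) / 0.63)²
n = 2 · (3.489)²
n ≈ 24.35
Round up to the next whole number: n = 25 per group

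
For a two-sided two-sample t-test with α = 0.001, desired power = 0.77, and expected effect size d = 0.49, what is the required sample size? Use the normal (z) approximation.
n = 136 per group

Sample size formula (two-sample t-test, normal approximation):
n = 2 · ((z_{α/2} + z_β) / d)²

z_{α/2} = 3.291 (for α = 0.001, two-sided)
z_β = 0.739 (for power = 0.77)
d = 0.49

n = 2 · ((3.291 + 0.739) / 0.49)²
n = 2 · (8.224)²
n ≈ 135.27
Round up to the next whole number: n = 136 per group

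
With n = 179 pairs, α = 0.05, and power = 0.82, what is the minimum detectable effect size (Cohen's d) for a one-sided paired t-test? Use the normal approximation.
d ≈ 0.19

Minimum detectable effect (paired t-test, normal approximation):
d = (z_α + z_β) / √n
d = (1.645 + 0.915) / √179
d = 2.560 / 13.379
d ≈ 0.19

By Cohen's convention (0.2 small / 0.5 medium / 0.8 large): very small effect.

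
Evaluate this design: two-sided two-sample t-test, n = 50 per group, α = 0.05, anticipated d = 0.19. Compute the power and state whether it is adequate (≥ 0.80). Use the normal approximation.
Power ≈ 0.16; the study is underpowered (power < 0.80)

Power calculation (two-sample t-test, normal approximation):
z_β = d · √(n/2) - z_{α/2}
z_β = 0.19 · √(50/2) - 1.960
z_β = 0.19 · 5.000 - 1.960
z_β = -1.010

Power = Φ(z_β) = Φ(-1.010) ≈ 0.156

Effect size d = 0.19 is very small by Cohen's convention (0.2/0.5/0.8).

Threshold: power ≥ 0.80 is conventionally adequate.
Power ≈ 0.16 → the study is underpowered (power < 0.80).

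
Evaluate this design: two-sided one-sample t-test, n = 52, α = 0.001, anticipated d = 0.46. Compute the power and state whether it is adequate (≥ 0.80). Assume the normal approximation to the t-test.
Power ≈ 0.51; the study is underpowered (power < 0.80)

Power calculation (one-sample t-test, normal approximation):
z_β = d · √n - z_{α/2}
z_β = 0.46 · √52 - 3.291
z_β = 0.46 · 7.211 - 3.291
z_β = 0.027

Power = Φ(z_β) = Φ(0.027) ≈ 0.511

Effect size d = 0.46 is small by Cohen's convention (0.2/0.5/0.8).

Threshold: power ≥ 0.80 is conventionally adequate.
Power ≈ 0.51 → the study is underpowered (power < 0.80).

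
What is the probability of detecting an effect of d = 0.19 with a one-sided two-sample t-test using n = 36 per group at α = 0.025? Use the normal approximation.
Power ≈ 0.12

Power calculation (two-sample t-test, normal approximation):
z_β = d · √(n/2) - z_α
z_β = 0.19 · √(36/2) - 1.960
z_β = 0.19 · 4.243 - 1.960
z_β = -1.154

Power = Φ(z_β) = Φ(-1.154) ≈ 0.124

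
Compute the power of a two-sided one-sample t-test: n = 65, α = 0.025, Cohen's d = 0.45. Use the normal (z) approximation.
Power ≈ 0.92

Power calculation (one-sample t-test, normal approximation):
z_β = d · √n - z_{α/2}
z_β = 0.45 · √65 - 2.241
z_β = 0.45 · 8.062 - 2.241
z_β = 1.387

Power = Φ(z_β) = Φ(1.387) ≈ 0.917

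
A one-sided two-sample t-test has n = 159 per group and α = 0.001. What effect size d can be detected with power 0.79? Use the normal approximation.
d ≈ 0.44

Minimum detectable effect (two-sample t-test, normal approximation):
d = (z_α + z_β) / √(n/2)
d = (3.090 + 0.806) / √(159/2)
d = 3.897 / 8.916
d ≈ 0.44

By Cohen's convention (0.2 small / 0.5 medium / 0.8 large): small effect.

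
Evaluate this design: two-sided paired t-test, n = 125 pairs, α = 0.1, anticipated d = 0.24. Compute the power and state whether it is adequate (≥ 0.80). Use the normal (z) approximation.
Power ≈ 0.85; the study is adequately powered (power ≥ 0.80)

Power calculation (paired t-test, normal approximation):
z_β = d · √n - z_{α/2}
z_β = 0.24 · √125 - 1.645
z_β = 0.24 · 11.180 - 1.645
z_β = 1.038

Power = Φ(z_β) = Φ(1.038) ≈ 0.850

Effect size d = 0.24 is small by Cohen's convention (0.2/0.5/0.8).

Threshold: power ≥ 0.80 is conventionally adequate.
Power ≈ 0.85 → the study is adequately powered (power ≥ 0.80).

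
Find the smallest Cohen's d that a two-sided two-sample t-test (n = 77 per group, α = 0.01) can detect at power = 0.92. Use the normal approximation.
d ≈ 0.64

Minimum detectable effect (two-sample t-test, normal approximation):
d = (z_{α/2} + z_β) / √(n/2)
d = (2.576 + 1.405) / √(77/2)
d = 3.981 / 6.205
d ≈ 0.64

By Cohen's convention (0.2 small / 0.5 medium / 0.8 large): medium effect.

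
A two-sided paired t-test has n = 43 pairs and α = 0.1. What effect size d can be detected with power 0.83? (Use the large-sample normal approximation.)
d ≈ 0.40

Minimum detectable effect (paired t-test, normal approximation):
d = (z_{α/2} + z_β) / √n
d = (1.645 + 0.954) / √43
d = 2.599 / 6.557
d ≈ 0.40

By Cohen's convention (0.2 small / 0.5 medium / 0.8 large): small effect.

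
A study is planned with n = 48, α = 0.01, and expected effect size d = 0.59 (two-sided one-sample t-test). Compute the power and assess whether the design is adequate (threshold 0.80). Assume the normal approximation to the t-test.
Power ≈ 0.93; the study is adequately powered (power ≥ 0.80)

Power calculation (one-sample t-test, normal approximation):
z_β = d · √n - z_{α/2}
z_β = 0.59 · √48 - 2.576
z_β = 0.59 · 6.928 - 2.576
z_β = 1.512

Power = Φ(z_β) = Φ(1.512) ≈ 0.935

Effect size d = 0.59 is medium by Cohen's convention (0.2/0.5/0.8).

Threshold: power ≥ 0.80 is conventionally adequate.
Power ≈ 0.93 → the study is adequately powered (power ≥ 0.80).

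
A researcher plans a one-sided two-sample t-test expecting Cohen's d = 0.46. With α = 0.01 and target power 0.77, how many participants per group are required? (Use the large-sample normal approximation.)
n = 89 per group

Sample size formula (two-sample t-test, normal approximation):
n = 2 · ((z_α + z_β) / d)²

z_α = 2.326 (for α = 0.01, one-sided)
z_β = 0.739 (for power = 0.77)
d = 0.46

n = 2 · ((2.326 + 0.739) / 0.46)²
n = 2 · (6.663)²
n ≈ 88.79
Round up to the next whole number: n = 89 per group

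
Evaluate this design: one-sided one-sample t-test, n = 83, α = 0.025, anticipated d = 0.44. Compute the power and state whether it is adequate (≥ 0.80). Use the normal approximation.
Power ≈ 0.98; the study is adequately powered (power ≥ 0.80)

Power calculation (one-sample t-test, normal approximation):
z_β = d · √n - z_α
z_β = 0.44 · √83 - 1.960
z_β = 0.44 · 9.110 - 1.960
z_β = 2.049

Power = Φ(z_β) = Φ(2.049) ≈ 0.980

Effect size d = 0.44 is small by Cohen's convention (0.2/0.5/0.8).

Threshold: power ≥ 0.80 is conventionally adequate.
Power ≈ 0.98 → the study is adequately powered (power ≥ 0.80).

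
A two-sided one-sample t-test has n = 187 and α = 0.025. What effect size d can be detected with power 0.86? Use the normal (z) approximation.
d ≈ 0.24

Minimum detectable effect (one-sample t-test, normal approximation):
d = (z_{α/2} + z_β) / √n
d = (2.241 + 1.080) / √187
d = 3.322 / 13.675
d ≈ 0.24

By Cohen's convention (0.2 small / 0.5 medium / 0.8 large): small effect.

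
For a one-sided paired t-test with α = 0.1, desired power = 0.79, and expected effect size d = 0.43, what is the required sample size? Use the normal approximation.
n = 24 pairs

Sample size formula (paired t-test, normal approximation):
n = ((z_α + z_β) / d)²

z_α = 1.282 (for α = 0.1, one-sided)
z_β = 0.806 (for power = 0.79)
d = 0.43

n = ((1.282 + 0.806) / 0.43)²
n = (4.856)²
n ≈ 23.58
Round up to the next whole number: n = 24 pairs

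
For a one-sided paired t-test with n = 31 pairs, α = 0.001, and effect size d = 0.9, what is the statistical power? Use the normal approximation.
Power ≈ 0.97

Power calculation (paired t-test, normal approximation):
z_β = d · √n - z_α
z_β = 0.9 · √31 - 3.090
z_β = 0.9 · 5.568 - 3.090
z_β = 1.921

Power = Φ(z_β) = Φ(1.921) ≈ 0.973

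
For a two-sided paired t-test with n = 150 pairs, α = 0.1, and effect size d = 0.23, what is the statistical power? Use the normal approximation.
Power ≈ 0.88

Power calculation (paired t-test, normal approximation):
z_β = d · √n - z_{α/2}
z_β = 0.23 · √150 - 1.645
z_β = 0.23 · 12.247 - 1.645
z_β = 1.172

Power = Φ(z_β) = Φ(1.172) ≈ 0.879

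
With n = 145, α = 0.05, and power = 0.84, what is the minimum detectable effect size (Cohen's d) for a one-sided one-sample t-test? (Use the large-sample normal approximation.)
d ≈ 0.22

Minimum detectable effect (one-sample t-test, normal approximation):
d = (z_α + z_β) / √n
d = (1.645 + 0.994) / √145
d = 2.639 / 12.042
d ≈ 0.22

By Cohen's convention (0.2 small / 0.5 medium / 0.8 large): small effect.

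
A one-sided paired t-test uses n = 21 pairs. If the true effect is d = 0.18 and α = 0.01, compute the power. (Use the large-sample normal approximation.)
Power ≈ 0.07

Power calculation (paired t-test, normal approximation):
z_β = d · √n - z_α
z_β = 0.18 · √21 - 2.326
z_β = 0.18 · 4.583 - 2.326
z_β = -1.501

Power = Φ(z_β) = Φ(-1.501) ≈ 0.067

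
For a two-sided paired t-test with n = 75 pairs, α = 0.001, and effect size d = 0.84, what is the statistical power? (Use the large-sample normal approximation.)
Power ≈ 1.00

Power calculation (paired t-test, normal approximation):
z_β = d · √n - z_{α/2}
z_β = 0.84 · √75 - 3.291
z_β = 0.84 · 8.660 - 3.291
z_β = 3.984

Power = Φ(z_β) = Φ(3.984) ≈ 1.000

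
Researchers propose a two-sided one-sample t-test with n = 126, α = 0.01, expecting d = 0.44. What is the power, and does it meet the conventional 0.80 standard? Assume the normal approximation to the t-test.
Power ≈ 0.99; the study is adequately powered (power ≥ 0.80)

Power calculation (one-sample t-test, normal approximation):
z_β = d · √n - z_{α/2}
z_β = 0.44 · √126 - 2.576
z_β = 0.44 · 11.225 - 2.576
z_β = 2.363

Power = Φ(z_β) = Φ(2.363) ≈ 0.991

Effect size d = 0.44 is small by Cohen's convention (0.2/0.5/0.8).

Threshold: power ≥ 0.80 is conventionally adequate.
Power ≈ 0.99 → the study is adequately powered (power ≥ 0.80).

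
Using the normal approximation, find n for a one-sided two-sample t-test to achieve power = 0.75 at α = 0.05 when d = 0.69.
n = 23 per group

Sample size formula (two-sample t-test, normal approximation):
n = 2 · ((z_α + z_β) / d)²

z_α = 1.645 (for α = 0.05, one-sided)
z_β = 0.674 (for power = 0.75)
d = 0.69

n = 2 · ((1.645 + 0.674) / 0.69)²
n = 2 · (3.361)²
n ≈ 22.59
Round up to the next whole number: n = 23 per group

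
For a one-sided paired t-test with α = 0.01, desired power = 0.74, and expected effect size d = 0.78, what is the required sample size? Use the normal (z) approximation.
n = 15 pairs

Sample size formula (paired t-test, normal approximation):
n = ((z_α + z_β) / d)²

z_α = 2.326 (for α = 0.01, one-sided)
z_β = 0.643 (for power = 0.74)
d = 0.78

n = ((2.326 + 0.643) / 0.78)²
n = (3.806)²
n ≈ 14.49
Round up to the next whole number: n = 15 pairs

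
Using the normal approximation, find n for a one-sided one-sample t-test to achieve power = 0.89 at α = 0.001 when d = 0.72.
n = 36

Sample size formula (one-sample t-test, normal approximation):
n = ((z_α + z_β) / d)²

z_α = 3.090 (for α = 0.001, one-sided)
z_β = 1.227 (for power = 0.89)
d = 0.72

n = ((3.090 + 1.227) / 0.72)²
n = (5.996)²
n ≈ 35.95
Round up to the next whole number: n = 36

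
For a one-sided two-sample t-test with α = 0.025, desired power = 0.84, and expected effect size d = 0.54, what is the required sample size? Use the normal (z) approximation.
n = 60 per group

Sample size formula (two-sample t-test, normal approximation):
n = 2 · ((z_α + z_β) / d)²

z_α = 1.960 (for α = 0.025, one-sided)
z_β = 0.994 (for power = 0.84)
d = 0.54

n = 2 · ((1.960 + 0.994) / 0.54)²
n = 2 · (5.470)²
n ≈ 59.84
Round up to the next whole number: n = 60 per group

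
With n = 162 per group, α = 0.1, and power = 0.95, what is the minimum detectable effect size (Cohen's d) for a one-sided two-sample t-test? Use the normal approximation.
d ≈ 0.33

Minimum detectable effect (two-sample t-test, normal approximation):
d = (z_α + z_β) / √(n/2)
d = (1.282 + 1.645) / √(162/2)
d = 2.926 / 9.000
d ≈ 0.33

By Cohen's convention (0.2 small / 0.5 medium / 0.8 large): small effect.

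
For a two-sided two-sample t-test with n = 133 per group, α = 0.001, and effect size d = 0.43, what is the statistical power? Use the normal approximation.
Power ≈ 0.59

Power calculation (two-sample t-test, normal approximation):
z_β = d · √(n/2) - z_{α/2}
z_β = 0.43 · √(133/2) - 3.291
z_β = 0.43 · 8.155 - 3.291
z_β = 0.216

Power = Φ(z_β) = Φ(0.216) ≈ 0.586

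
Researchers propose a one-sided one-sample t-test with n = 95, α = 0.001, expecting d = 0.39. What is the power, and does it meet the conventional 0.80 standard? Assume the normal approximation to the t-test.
Power ≈ 0.76; the study is underpowered (power < 0.80)

Power calculation (one-sample t-test, normal approximation):
z_β = d · √n - z_α
z_β = 0.39 · √95 - 3.090
z_β = 0.39 · 9.747 - 3.090
z_β = 0.711

Power = Φ(z_β) = Φ(0.711) ≈ 0.761

Effect size d = 0.39 is small by Cohen's convention (0.2/0.5/0.8).

Threshold: power ≥ 0.80 is conventionally adequate.
Power ≈ 0.76 → the study is underpowered (power < 0.80).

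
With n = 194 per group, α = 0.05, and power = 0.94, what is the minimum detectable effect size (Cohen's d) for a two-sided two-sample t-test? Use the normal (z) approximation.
d ≈ 0.36

Minimum detectable effect (two-sample t-test, normal approximation):
d = (z_{α/2} + z_β) / √(n/2)
d = (1.960 + 1.555) / √(194/2)
d = 3.515 / 9.849
d ≈ 0.36

By Cohen's convention (0.2 small / 0.5 medium / 0.8 large): small effect.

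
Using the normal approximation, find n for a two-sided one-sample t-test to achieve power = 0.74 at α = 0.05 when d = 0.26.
n = 101

Sample size formula (one-sample t-test, normal approximation):
n = ((z_{α/2} + z_β) / d)²

z_{α/2} = 1.960 (for α = 0.05, two-sided)
z_β = 0.643 (for power = 0.74)
d = 0.26

n = ((1.960 + 0.643) / 0.26)²
n = (10.012)²
n ≈ 100.24
Round up to the next whole number: n = 101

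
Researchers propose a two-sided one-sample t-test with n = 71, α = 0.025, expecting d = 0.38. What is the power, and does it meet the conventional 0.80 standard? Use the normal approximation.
Power ≈ 0.83; the study is adequately powered (power ≥ 0.80)

Power calculation (one-sample t-test, normal approximation):
z_β = d · √n - z_{α/2}
z_β = 0.38 · √71 - 2.241
z_β = 0.38 · 8.426 - 2.241
z_β = 0.961

Power = Φ(z_β) = Φ(0.961) ≈ 0.832

Effect size d = 0.38 is small by Cohen's convention (0.2/0.5/0.8).

Threshold: power ≥ 0.80 is conventionally adequate.
Power ≈ 0.83 → the study is adequately powered (power ≥ 0.80).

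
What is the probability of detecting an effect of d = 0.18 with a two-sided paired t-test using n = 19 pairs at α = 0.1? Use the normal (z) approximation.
Power ≈ 0.19

Power calculation (paired t-test, normal approximation):
z_β = d · √n - z_{α/2}
z_β = 0.18 · √19 - 1.645
z_β = 0.18 · 4.359 - 1.645
z_β = -0.860

Power = Φ(z_β) = Φ(-0.860) ≈ 0.195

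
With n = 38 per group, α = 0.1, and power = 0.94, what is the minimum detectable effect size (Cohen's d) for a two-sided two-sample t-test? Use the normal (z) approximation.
d ≈ 0.73

Minimum detectable effect (two-sample t-test, normal approximation):
d = (z_{α/2} + z_β) / √(n/2)
d = (1.645 + 1.555) / √(38/2)
d = 3.200 / 4.359
d ≈ 0.73

By Cohen's convention (0.2 small / 0.5 medium / 0.8 large): medium effect.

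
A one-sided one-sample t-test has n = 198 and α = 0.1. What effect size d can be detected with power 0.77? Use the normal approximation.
d ≈ 0.14

Minimum detectable effect (one-sample t-test, normal approximation):
d = (z_α + z_β) / √n
d = (1.282 + 0.739) / √198
d = 2.020 / 14.071
d ≈ 0.14

By Cohen's convention (0.2 small / 0.5 medium / 0.8 large): very small effect.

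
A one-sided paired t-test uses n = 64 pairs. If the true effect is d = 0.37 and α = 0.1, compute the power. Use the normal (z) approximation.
Power ≈ 0.95

Power calculation (paired t-test, normal approximation):
z_β = d · √n - z_α
z_β = 0.37 · √64 - 1.282
z_β = 0.37 · 8.000 - 1.282
z_β = 1.678

Power = Φ(z_β) = Φ(1.678) ≈ 0.953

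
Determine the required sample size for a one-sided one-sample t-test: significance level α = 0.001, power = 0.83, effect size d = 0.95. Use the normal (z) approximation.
n = 19

Sample size formula (one-sample t-test, normal approximation):
n = ((z_α + z_β) / d)²

z_α = 3.090 (for α = 0.001, one-sided)
z_β = 0.954 (for power = 0.83)
d = 0.95

n = ((3.090 + 0.954) / 0.95)²
n = (4.257)²
n ≈ 18.12
Round up to the next whole number: n = 19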